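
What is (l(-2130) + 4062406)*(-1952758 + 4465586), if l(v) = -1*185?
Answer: 10207662670988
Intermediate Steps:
l(v) = -185
(l(-2130) + 4062406)*(-1952758 + 4465586) = (-185 + 4062406)*(-1952758 + 4465586) = 4062221*2512828 = 10207662670988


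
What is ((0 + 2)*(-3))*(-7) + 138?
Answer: 180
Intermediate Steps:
((0 + 2)*(-3))*(-7) + 138 = (2*(-3))*(-7) + 138 = -6*(-7) + 138 = 42 + 138 = 180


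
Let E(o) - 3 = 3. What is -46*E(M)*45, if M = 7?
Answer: -12420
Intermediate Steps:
E(o) = 6 (E(o) = 3 + 3 = 6)
-46*E(M)*45 = -46*6*45 = -276*45 = -12420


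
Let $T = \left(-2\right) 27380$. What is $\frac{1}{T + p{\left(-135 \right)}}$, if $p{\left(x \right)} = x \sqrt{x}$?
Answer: $\frac{i}{5 \left(- 10952 i + 81 \sqrt{15}\right)} \approx -1.8247 \cdot 10^{-5} + 5.2266 \cdot 10^{-7} i$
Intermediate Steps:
$p{\left(x \right)} = x^{\frac{3}{2}}$
$T = -54760$
$\frac{1}{T + p{\left(-135 \right)}} = \frac{1}{-54760 + \left(-135\right)^{\frac{3}{2}}} = \frac{1}{-54760 - 405 i \sqrt{15}}$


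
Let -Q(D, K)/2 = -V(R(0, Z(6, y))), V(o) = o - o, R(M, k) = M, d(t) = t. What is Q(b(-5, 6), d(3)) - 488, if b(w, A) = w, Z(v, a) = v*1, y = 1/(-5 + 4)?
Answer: -488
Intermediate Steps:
y = -1 (y = 1/(-1) = -1)
Z(v, a) = v
V(o) = 0
Q(D, K) = 0 (Q(D, K) = -(-2)*0 = -2*0 = 0)
Q(b(-5, 6), d(3)) - 488 = 0 - 488 = -488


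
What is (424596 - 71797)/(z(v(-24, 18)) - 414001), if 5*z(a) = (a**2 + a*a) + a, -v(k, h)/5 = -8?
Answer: -352799/413353 ≈ -0.85351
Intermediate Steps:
v(k, h) = 40 (v(k, h) = -5*(-8) = 40)
z(a) = a/5 + 2*a**2/5 (z(a) = ((a**2 + a*a) + a)/5 = ((a**2 + a**2) + a)/5 = (2*a**2 + a)/5 = (a + 2*a**2)/5 = a/5 + 2*a**2/5)
(424596 - 71797)/(z(v(-24, 18)) - 414001) = (424596 - 71797)/((1/5)*40*(1 + 2*40) - 414001) = 352799/((1/5)*40*(1 + 80) - 414001) = 352799/((1/5)*40*81 - 414001) = 352799/(648 - 414001) = 352799/(-413353) = 352799*(-1/413353) = -352799/413353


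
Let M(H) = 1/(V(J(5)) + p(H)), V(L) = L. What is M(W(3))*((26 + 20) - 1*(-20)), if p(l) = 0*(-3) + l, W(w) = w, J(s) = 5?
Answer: 33/4 ≈ 8.2500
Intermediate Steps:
p(l) = l (p(l) = 0 + l = l)
M(H) = 1/(5 + H)
M(W(3))*((26 + 20) - 1*(-20)) = ((26 + 20) - 1*(-20))/(5 + 3) = (46 + 20)/8 = (⅛)*66 = 33/4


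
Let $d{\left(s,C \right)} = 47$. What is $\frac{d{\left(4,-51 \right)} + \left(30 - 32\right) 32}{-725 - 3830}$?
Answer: $\frac{17}{4555} \approx 0.0037322$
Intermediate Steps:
$\frac{d{\left(4,-51 \right)} + \left(30 - 32\right) 32}{-725 - 3830} = \frac{47 + \left(30 - 32\right) 32}{-725 - 3830} = \frac{47 - 64}{-4555} = \left(47 - 64\right) \left(- \frac{1}{4555}\right) = \left(-17\right) \left(- \frac{1}{4555}\right) = \frac{17}{4555}$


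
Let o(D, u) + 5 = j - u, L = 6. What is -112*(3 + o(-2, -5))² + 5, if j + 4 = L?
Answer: -2795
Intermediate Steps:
j = 2 (j = -4 + 6 = 2)
o(D, u) = -3 - u (o(D, u) = -5 + (2 - u) = -3 - u)
-112*(3 + o(-2, -5))² + 5 = -112*(3 + (-3 - 1*(-5)))² + 5 = -112*(3 + (-3 + 5))² + 5 = -112*(3 + 2)² + 5 = -112*5² + 5 = -112*25 + 5 = -2800 + 5 = -2795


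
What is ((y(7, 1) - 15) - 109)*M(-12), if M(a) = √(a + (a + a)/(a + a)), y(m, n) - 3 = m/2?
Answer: -235*I*√11/2 ≈ -389.7*I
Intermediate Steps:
y(m, n) = 3 + m/2
M(a) = √(1 + a) (M(a) = √(a + (2*a)/((2*a))) = √(a + (2*a)*(1/(2*a))) = √(a + 1) = √(1 + a))
((y(7, 1) - 15) - 109)*M(-12) = (((3 + (½)*7) - 15) - 109)*√(1 - 12) = (((3 + 7/2) - 15) - 109)*√(-11) = ((13/2 - 15) - 109)*(I*√11) = (-17/2 - 109)*(I*√11) = -235*I*√11/2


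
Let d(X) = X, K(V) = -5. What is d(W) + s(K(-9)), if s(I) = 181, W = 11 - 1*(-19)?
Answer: 211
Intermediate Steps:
W = 30 (W = 11 + 19 = 30)
d(W) + s(K(-9)) = 30 + 181 = 211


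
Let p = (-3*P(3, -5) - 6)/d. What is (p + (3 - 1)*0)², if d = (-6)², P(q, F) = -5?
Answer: 1/16 ≈ 0.062500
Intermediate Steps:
d = 36
p = ¼ (p = (-3*(-5) - 6)/36 = (15 - 6)*(1/36) = 9*(1/36) = ¼ ≈ 0.25000)
(p + (3 - 1)*0)² = (¼ + (3 - 1)*0)² = (¼ + 2*0)² = (¼ + 0)² = (¼)² = 1/16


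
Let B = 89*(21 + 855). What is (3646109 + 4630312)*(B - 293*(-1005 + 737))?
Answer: 1295160569448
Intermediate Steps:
B = 77964 (B = 89*876 = 77964)
(3646109 + 4630312)*(B - 293*(-1005 + 737)) = (3646109 + 4630312)*(77964 - 293*(-1005 + 737)) = 8276421*(77964 - 293*(-268)) = 8276421*(77964 + 78524) = 8276421*156488 = 1295160569448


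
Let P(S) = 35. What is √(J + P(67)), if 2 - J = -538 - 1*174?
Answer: √749 ≈ 27.368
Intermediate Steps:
J = 714 (J = 2 - (-538 - 1*174) = 2 - (-538 - 174) = 2 - 1*(-712) = 2 + 712 = 714)
√(J + P(67)) = √(714 + 35) = √749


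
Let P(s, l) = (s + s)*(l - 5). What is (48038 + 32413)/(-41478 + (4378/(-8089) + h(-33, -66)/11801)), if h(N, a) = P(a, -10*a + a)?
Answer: -7679714808339/3960099479492 ≈ -1.9393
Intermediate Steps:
P(s, l) = 2*s*(-5 + l) (P(s, l) = (2*s)*(-5 + l) = 2*s*(-5 + l))
h(N, a) = 2*a*(-5 - 9*a) (h(N, a) = 2*a*(-5 + (-10*a + a)) = 2*a*(-5 - 9*a))
(48038 + 32413)/(-41478 + (4378/(-8089) + h(-33, -66)/11801)) = (48038 + 32413)/(-41478 + (4378/(-8089) - 2*(-66)*(5 + 9*(-66))/11801)) = 80451/(-41478 + (4378*(-1/8089) - 2*(-66)*(5 - 594)*(1/11801))) = 80451/(-41478 + (-4378/8089 - 2*(-66)*(-589)*(1/11801))) = 80451/(-41478 + (-4378/8089 - 77748*1/11801)) = 80451/(-41478 + (-4378/8089 - 77748/11801)) = 80451/(-41478 - 680568350/95458289) = 80451/(-3960099479492/95458289) = 80451*(-95458289/3960099479492) = -7679714808339/3960099479492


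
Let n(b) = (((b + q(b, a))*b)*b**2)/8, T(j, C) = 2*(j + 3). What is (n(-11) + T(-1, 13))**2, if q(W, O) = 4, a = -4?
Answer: 87403801/64 ≈ 1.3657e+6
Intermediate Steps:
T(j, C) = 6 + 2*j (T(j, C) = 2*(3 + j) = 6 + 2*j)
n(b) = b**3*(4 + b)/8 (n(b) = (((b + 4)*b)*b**2)/8 = (((4 + b)*b)*b**2)*(1/8) = ((b*(4 + b))*b**2)*(1/8) = (b**3*(4 + b))*(1/8) = b**3*(4 + b)/8)
(n(-11) + T(-1, 13))**2 = ((1/8)*(-11)**3*(4 - 11) + (6 + 2*(-1)))**2 = ((1/8)*(-1331)*(-7) + (6 - 2))**2 = (9317/8 + 4)**2 = (9349/8)**2 = 87403801/64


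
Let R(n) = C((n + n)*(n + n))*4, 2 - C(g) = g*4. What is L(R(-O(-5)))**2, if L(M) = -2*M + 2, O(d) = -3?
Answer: 1295044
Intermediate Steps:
C(g) = 2 - 4*g (C(g) = 2 - g*4 = 2 - 4*g)
R(n) = 8 - 64*n**2 (R(n) = (2 - 4*(n + n)*(n + n))*4 = (2 - 4*2*n*2*n)*4 = (2 - 16*n**2)*4 = 8 - 64*n**2)
L(M) = 2 - 2*M
L(R(-O(-5)))**2 = (2 - 2*(8 - 64*(-1*(-3))**2))**2 = (2 - 2*(8 - 64*3**2))**2 = (2 - 2*(8 - 64*9))**2 = (2 - 2*(8 - 576))**2 = (2 - 2*(-568))**2 = (2 + 1136)**2 = 1138**2 = 1295044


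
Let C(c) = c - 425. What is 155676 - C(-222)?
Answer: 156323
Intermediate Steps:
C(c) = -425 + c
155676 - C(-222) = 155676 - (-425 - 222) = 155676 - 1*(-647) = 155676 + 647 = 156323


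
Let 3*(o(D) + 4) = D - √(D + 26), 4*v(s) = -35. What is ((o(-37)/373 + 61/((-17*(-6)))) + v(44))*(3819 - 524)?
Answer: -684954715/25364 - 3295*I*√11/1119 ≈ -27005.0 - 9.7661*I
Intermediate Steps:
v(s) = -35/4 (v(s) = (¼)*(-35) = -35/4)
o(D) = -4 - √(26 + D)/3 + D/3 (o(D) = -4 + (D - √(D + 26))/3 = -4 + (D - √(26 + D))/3 = -4 + (-√(26 + D)/3 + D/3) = -4 - √(26 + D)/3 + D/3)
((o(-37)/373 + 61/((-17*(-6)))) + v(44))*(3819 - 524) = (((-4 - √(26 - 37)/3 + (⅓)*(-37))/373 + 61/((-17*(-6)))) - 35/4)*(3819 - 524) = (((-4 - I*√11/3 - 37/3)*(1/373) + 61/102) - 35/4)*3295 = (((-49/3 - I*√11/3)*(1/373) + 61/102) - 35/4)*3295 = (((-49/1119 - I*√11/1119) + 61/102) - 35/4)*3295 = ((7029/12682 - I*√11/1119) - 35/4)*3295 = (-207877/25364 - I*√11/1119)*3295 = -684954715/25364 - 3295*I*√11/1119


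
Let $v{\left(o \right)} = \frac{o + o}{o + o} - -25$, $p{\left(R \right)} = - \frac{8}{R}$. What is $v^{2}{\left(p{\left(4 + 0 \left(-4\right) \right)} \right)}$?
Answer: $676$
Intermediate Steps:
$p{\left(R \right)} = - \frac{8}{R}$
$v{\left(o \right)} = 26$ ($v{\left(o \right)} = \frac{2 o}{2 o} + 25 = 2 o \frac{1}{2 o} + 25 = 1 + 25 = 26$)
$v^{2}{\left(p{\left(4 + 0 \left(-4\right) \right)} \right)} = 26^{2} = 676$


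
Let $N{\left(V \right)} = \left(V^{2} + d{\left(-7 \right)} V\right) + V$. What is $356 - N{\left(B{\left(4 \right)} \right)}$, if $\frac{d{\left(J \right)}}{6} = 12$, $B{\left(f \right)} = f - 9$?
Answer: $696$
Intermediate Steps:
$B{\left(f \right)} = -9 + f$
$d{\left(J \right)} = 72$ ($d{\left(J \right)} = 6 \cdot 12 = 72$)
$N{\left(V \right)} = V^{2} + 73 V$ ($N{\left(V \right)} = \left(V^{2} + 72 V\right) + V = V^{2} + 73 V$)
$356 - N{\left(B{\left(4 \right)} \right)} = 356 - \left(-9 + 4\right) \left(73 + \left(-9 + 4\right)\right) = 356 - - 5 \left(73 - 5\right) = 356 - \left(-5\right) 68 = 356 - -340 = 356 + 340 = 696$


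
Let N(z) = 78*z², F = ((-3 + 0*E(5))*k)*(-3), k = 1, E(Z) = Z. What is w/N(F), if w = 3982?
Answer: 1991/3159 ≈ 0.63026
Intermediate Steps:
F = 9 (F = ((-3 + 0*5)*1)*(-3) = ((-3 + 0)*1)*(-3) = -3*1*(-3) = -3*(-3) = 9)
w/N(F) = 3982/((78*9²)) = 3982/((78*81)) = 3982/6318 = 3982*(1/6318) = 1991/3159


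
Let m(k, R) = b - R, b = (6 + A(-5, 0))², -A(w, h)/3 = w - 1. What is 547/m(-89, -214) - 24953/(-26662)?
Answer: 8574246/5265745 ≈ 1.6283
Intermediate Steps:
A(w, h) = 3 - 3*w (A(w, h) = -3*(w - 1) = -3*(-1 + w) = 3 - 3*w)
b = 576 (b = (6 + (3 - 3*(-5)))² = (6 + (3 + 15))² = (6 + 18)² = 24² = 576)
m(k, R) = 576 - R
547/m(-89, -214) - 24953/(-26662) = 547/(576 - 1*(-214)) - 24953/(-26662) = 547/(576 + 214) - 24953*(-1/26662) = 547/790 + 24953/26662 = 8574246/5265745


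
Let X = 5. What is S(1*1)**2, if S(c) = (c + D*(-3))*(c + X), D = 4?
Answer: 4356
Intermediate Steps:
S(c) = (-12 + c)*(5 + c) (S(c) = (c + 4*(-3))*(c + 5) = (c - 12)*(5 + c) = (-12 + c)*(5 + c))
S(1*1)**2 = (-60 + (1*1)**2 - 7)**2 = (-60 + 1**2 - 7*1)**2 = (-60 + 1 - 7)**2 = (-66)**2 = 4356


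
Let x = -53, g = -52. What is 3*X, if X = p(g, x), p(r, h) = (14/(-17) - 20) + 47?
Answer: 1335/17 ≈ 78.529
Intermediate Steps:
p(r, h) = 445/17 (p(r, h) = (14*(-1/17) - 20) + 47 = (-14/17 - 20) + 47 = -354/17 + 47 = 445/17)
X = 445/17 ≈ 26.176
3*X = 3*(445/17) = 1335/17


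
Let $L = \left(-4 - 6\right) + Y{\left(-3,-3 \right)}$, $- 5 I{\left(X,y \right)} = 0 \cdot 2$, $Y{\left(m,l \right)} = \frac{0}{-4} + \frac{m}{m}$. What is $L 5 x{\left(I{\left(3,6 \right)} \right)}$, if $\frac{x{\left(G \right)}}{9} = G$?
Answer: $0$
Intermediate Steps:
$Y{\left(m,l \right)} = 1$ ($Y{\left(m,l \right)} = 0 \left(- \frac{1}{4}\right) + 1 = 0 + 1 = 1$)
$I{\left(X,y \right)} = 0$ ($I{\left(X,y \right)} = - \frac{0 \cdot 2}{5} = \left(- \frac{1}{5}\right) 0 = 0$)
$x{\left(G \right)} = 9 G$
$L = -9$ ($L = \left(-4 - 6\right) + 1 = -10 + 1 = -9$)
$L 5 x{\left(I{\left(3,6 \right)} \right)} = \left(-9\right) 5 \cdot 9 \cdot 0 = \left(-45\right) 0 = 0$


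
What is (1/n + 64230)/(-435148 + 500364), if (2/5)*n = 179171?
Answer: 14385191663/14606019920 ≈ 0.98488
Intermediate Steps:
n = 895855/2 (n = (5/2)*179171 = 895855/2 ≈ 4.4793e+5)
(1/n + 64230)/(-435148 + 500364) = (1/(895855/2) + 64230)/(-435148 + 500364) = (2/895855 + 64230)/65216 = (57540766652/895855)*(1/65216) = 14385191663/14606019920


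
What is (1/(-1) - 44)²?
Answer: 2025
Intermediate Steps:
(1/(-1) - 44)² = (-1 - 44)² = (-45)² = 2025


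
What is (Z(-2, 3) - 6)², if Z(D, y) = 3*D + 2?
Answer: 100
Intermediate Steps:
Z(D, y) = 2 + 3*D
(Z(-2, 3) - 6)² = ((2 + 3*(-2)) - 6)² = ((2 - 6) - 6)² = (-4 - 6)² = (-10)² = 100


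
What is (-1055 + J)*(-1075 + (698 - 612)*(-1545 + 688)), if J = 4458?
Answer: -254466131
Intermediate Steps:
(-1055 + J)*(-1075 + (698 - 612)*(-1545 + 688)) = (-1055 + 4458)*(-1075 + (698 - 612)*(-1545 + 688)) = 3403*(-1075 + 86*(-857)) = 3403*(-1075 - 73702) = 3403*(-74777) = -254466131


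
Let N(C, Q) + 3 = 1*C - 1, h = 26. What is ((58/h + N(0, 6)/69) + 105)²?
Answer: 9241745956/804609 ≈ 11486.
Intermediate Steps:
N(C, Q) = -4 + C (N(C, Q) = -3 + (1*C - 1) = -3 + (C - 1) = -3 + (-1 + C) = -4 + C)
((58/h + N(0, 6)/69) + 105)² = ((58/26 + (-4 + 0)/69) + 105)² = ((58*(1/26) - 4*1/69) + 105)² = ((29/13 - 4/69) + 105)² = (1949/897 + 105)² = (96134/897)² = 9241745956/804609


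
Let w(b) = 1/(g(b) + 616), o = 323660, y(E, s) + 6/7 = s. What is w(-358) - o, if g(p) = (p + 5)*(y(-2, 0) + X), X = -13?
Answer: -12478063973/38553 ≈ -3.2366e+5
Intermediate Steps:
y(E, s) = -6/7 + s
g(p) = -485/7 - 97*p/7 (g(p) = (p + 5)*((-6/7 + 0) - 13) = (5 + p)*(-6/7 - 13) = (5 + p)*(-97/7) = -485/7 - 97*p/7)
w(b) = 1/(3827/7 - 97*b/7) (w(b) = 1/((-485/7 - 97*b/7) + 616) = 1/(3827/7 - 97*b/7))
w(-358) - o = 7/(3827 - 97*(-358)) - 1*323660 = 7/(3827 + 34726) - 323660 = 7/38553 - 323660 = -12478063973/38553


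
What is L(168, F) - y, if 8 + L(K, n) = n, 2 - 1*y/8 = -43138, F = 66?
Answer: -345062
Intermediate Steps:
y = 345120 (y = 16 - 8*(-43138) = 16 + 345104 = 345120)
L(K, n) = -8 + n
L(168, F) - y = (-8 + 66) - 1*345120 = 58 - 345120 = -345062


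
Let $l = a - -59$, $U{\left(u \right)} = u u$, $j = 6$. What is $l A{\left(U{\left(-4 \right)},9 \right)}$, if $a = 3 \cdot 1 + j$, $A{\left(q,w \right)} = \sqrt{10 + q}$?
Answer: $68 \sqrt{26} \approx 346.73$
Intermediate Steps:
$U{\left(u \right)} = u^{2}$
$a = 9$ ($a = 3 \cdot 1 + 6 = 3 + 6 = 9$)
$l = 68$ ($l = 9 - -59 = 9 + 59 = 68$)
$l A{\left(U{\left(-4 \right)},9 \right)} = 68 \sqrt{10 + \left(-4\right)^{2}} = 68 \sqrt{10 + 16} = 68 \sqrt{26}$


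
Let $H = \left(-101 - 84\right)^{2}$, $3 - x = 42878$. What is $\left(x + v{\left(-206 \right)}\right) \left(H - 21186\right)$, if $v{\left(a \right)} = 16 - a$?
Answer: $-556152467$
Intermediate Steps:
$x = -42875$ ($x = 3 - 42878 = -42875$)
$H = 34225$ ($H = \left(-185\right)^{2} = 34225$)
$\left(x + v{\left(-206 \right)}\right) \left(H - 21186\right) = \left(-42875 + \left(16 - -206\right)\right) \left(34225 - 21186\right) = \left(-42875 + \left(16 + 206\right)\right) 13039 = \left(-42875 + 222\right) 13039 = \left(-42653\right) 13039 = -556152467$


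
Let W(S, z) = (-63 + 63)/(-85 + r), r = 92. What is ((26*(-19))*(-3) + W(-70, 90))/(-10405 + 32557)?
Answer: 19/284 ≈ 0.066901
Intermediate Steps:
W(S, z) = 0 (W(S, z) = (-63 + 63)/(-85 + 92) = 0/7 = 0*(⅐) = 0)
((26*(-19))*(-3) + W(-70, 90))/(-10405 + 32557) = ((26*(-19))*(-3) + 0)/(-10405 + 32557) = (-494*(-3) + 0)/22152 = (1482 + 0)*(1/22152) = 1482*(1/22152) = 19/284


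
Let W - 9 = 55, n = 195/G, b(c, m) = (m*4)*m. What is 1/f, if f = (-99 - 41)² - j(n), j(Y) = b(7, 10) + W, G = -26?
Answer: 1/19136 ≈ 5.2257e-5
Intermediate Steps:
b(c, m) = 4*m² (b(c, m) = (4*m)*m = 4*m²)
n = -15/2 (n = 195/(-26) = 195*(-1/26) = -15/2 ≈ -7.5000)
W = 64 (W = 9 + 55 = 64)
j(Y) = 464 (j(Y) = 4*10² + 64 = 4*100 + 64 = 400 + 64 = 464)
f = 19136 (f = (-99 - 41)² - 1*464 = (-140)² - 464 = 19600 - 464 = 19136)
1/f = 1/19136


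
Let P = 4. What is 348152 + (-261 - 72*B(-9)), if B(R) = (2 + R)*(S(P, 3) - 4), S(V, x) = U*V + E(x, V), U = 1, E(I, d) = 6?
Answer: 350915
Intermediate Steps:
S(V, x) = 6 + V (S(V, x) = 1*V + 6 = V + 6 = 6 + V)
B(R) = 12 + 6*R (B(R) = (2 + R)*((6 + 4) - 4) = (2 + R)*(10 - 4) = (2 + R)*6 = 12 + 6*R)
348152 + (-261 - 72*B(-9)) = 348152 + (-261 - 72*(12 + 6*(-9))) = 348152 + (-261 - 72*(12 - 54)) = 348152 + (-261 - 72*(-42)) = 348152 + (-261 + 3024) = 348152 + 2763 = 350915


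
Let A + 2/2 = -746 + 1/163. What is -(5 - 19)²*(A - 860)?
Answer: 51340240/163 ≈ 3.1497e+5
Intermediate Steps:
A = -121760/163 (A = -1 + (-746 + 1/163) = -1 - 121597/163 = -121760/163 ≈ -746.99)
-(5 - 19)²*(A - 860) = -(5 - 19)²*(-121760/163 - 860) = -(-14)²*(-261940)/163 = -196*(-261940)/163 = -1*(-51340240/163) = 51340240/163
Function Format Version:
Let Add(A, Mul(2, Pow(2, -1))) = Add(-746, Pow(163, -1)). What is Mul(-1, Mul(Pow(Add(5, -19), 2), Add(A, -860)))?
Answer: Rational(51340240, 163) ≈ 3.1497e+5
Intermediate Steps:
A = Rational(-121760, 163) (A = Add(-1, Add(-746, Pow(163, -1))) = Add(-1, Add(-746, Rational(1, 163))) = Add(-1, Rational(-121597, 163)) = Rational(-121760, 163) ≈ -746.99)
Mul(-1, Mul(Pow(Add(5, -19), 2), Add(A, -860))) = Mul(-1, Mul(Pow(Add(5, -19), 2), Add(Rational(-121760, 163), -860))) = Mul(-1, Mul(Pow(-14, 2), Rational(-261940, 163))) = Mul(-1, Mul(196, Rational(-261940, 163))) = Mul(-1, Rational(-51340240, 163)) = Rational(51340240, 163)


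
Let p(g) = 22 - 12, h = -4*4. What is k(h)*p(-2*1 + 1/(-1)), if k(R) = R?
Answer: -160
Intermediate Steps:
h = -16
p(g) = 10
k(h)*p(-2*1 + 1/(-1)) = -16*10 = -160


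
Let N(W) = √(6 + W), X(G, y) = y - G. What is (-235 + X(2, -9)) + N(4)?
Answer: -246 + √10 ≈ -242.84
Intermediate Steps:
(-235 + X(2, -9)) + N(4) = (-235 + (-9 - 1*2)) + √(6 + 4) = (-235 + (-9 - 2)) + √10 = (-235 - 11) + √10 = -246 + √10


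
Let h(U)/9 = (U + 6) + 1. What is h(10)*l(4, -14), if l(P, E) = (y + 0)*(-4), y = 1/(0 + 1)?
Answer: -612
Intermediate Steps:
y = 1 (y = 1/1 = 1)
h(U) = 63 + 9*U (h(U) = 9*((U + 6) + 1) = 9*((6 + U) + 1) = 9*(7 + U) = 63 + 9*U)
l(P, E) = -4 (l(P, E) = (1 + 0)*(-4) = 1*(-4) = -4)
h(10)*l(4, -14) = (63 + 9*10)*(-4) = (63 + 90)*(-4) = 153*(-4) = -612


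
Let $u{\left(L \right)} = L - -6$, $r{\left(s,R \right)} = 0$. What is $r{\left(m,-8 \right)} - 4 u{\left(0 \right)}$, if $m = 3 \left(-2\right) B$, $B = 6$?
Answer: $-24$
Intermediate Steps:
$m = -36$ ($m = 3 \left(-2\right) 6 = \left(-6\right) 6 = -36$)
$u{\left(L \right)} = 6 + L$ ($u{\left(L \right)} = L + 6 = 6 + L$)
$r{\left(m,-8 \right)} - 4 u{\left(0 \right)} = 0 - 4 \left(6 + 0\right) = 0 - 24 = -24$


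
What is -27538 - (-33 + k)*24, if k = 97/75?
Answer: -669426/25 ≈ -26777.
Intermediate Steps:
k = 97/75 (k = 97*(1/75) = 97/75 ≈ 1.2933)
-27538 - (-33 + k)*24 = -27538 - (-33 + 97/75)*24 = -27538 - (-2378)*24/75 = -27538 - 1*(-19024/25) = -27538 + 19024/25 = -669426/25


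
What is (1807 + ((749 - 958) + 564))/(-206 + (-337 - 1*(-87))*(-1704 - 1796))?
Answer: 1081/437397 ≈ 0.0024714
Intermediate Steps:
(1807 + ((749 - 958) + 564))/(-206 + (-337 - 1*(-87))*(-1704 - 1796)) = (1807 + (-209 + 564))/(-206 + (-337 + 87)*(-3500)) = (1807 + 355)/(-206 - 250*(-3500)) = 2162/(-206 + 875000) = 2162/874794 = 2162*(1/874794) = 1081/437397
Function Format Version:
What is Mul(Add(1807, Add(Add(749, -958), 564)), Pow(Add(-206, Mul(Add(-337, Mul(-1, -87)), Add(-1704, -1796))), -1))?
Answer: Rational(1081, 437397) ≈ 0.0024714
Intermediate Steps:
Mul(Add(1807, Add(Add(749, -958), 564)), Pow(Add(-206, Mul(Add(-337, Mul(-1, -87)), Add(-1704, -1796))), -1)) = Mul(Add(1807, Add(-209, 564)), Pow(Add(-206, Mul(Add(-337, 87), -3500)), -1)) = Mul(Add(1807, 355), Pow(Add(-206, Mul(-250, -3500)), -1)) = Mul(2162, Pow(Add(-206, 875000), -1)) = Mul(2162, Pow(874794, -1)) = Mul(2162, Rational(1, 874794)) = Rational(1081, 437397)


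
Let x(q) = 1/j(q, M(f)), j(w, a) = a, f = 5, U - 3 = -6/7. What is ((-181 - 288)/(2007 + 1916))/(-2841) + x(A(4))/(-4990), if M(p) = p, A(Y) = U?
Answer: 556307/278073812850 ≈ 2.0006e-6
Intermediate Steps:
U = 15/7 (U = 3 - 6/7 = 15/7 ≈ 2.1429)
A(Y) = 15/7
x(q) = ⅕ (x(q) = 1/5 = ⅕)
((-181 - 288)/(2007 + 1916))/(-2841) + x(A(4))/(-4990) = ((-181 - 288)/(2007 + 1916))/(-2841) + (⅕)/(-4990) = -469/3923*(-1/2841) + (⅕)*(-1/4990) = -469*1/3923*(-1/2841) - 1/24950 = -469/3923*(-1/2841) - 1/24950 = 469/11145243 - 1/24950 = 556307/278073812850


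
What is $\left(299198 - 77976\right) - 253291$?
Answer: $-32069$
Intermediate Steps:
$\left(299198 - 77976\right) - 253291 = 221222 - 253291 = -32069$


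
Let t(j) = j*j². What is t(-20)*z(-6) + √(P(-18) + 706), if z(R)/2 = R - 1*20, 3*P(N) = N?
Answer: 416000 + 10*√7 ≈ 4.1603e+5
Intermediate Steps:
P(N) = N/3
z(R) = -40 + 2*R (z(R) = 2*(R - 1*20) = 2*(R - 20) = 2*(-20 + R) = -40 + 2*R)
t(j) = j³
t(-20)*z(-6) + √(P(-18) + 706) = (-20)³*(-40 + 2*(-6)) + √((⅓)*(-18) + 706) = -8000*(-40 - 12) + √(-6 + 706) = -8000*(-52) + √700 = 416000 + 10*√7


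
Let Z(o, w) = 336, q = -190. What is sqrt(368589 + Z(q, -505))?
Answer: 5*sqrt(14757) ≈ 607.39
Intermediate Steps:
sqrt(368589 + Z(q, -505)) = sqrt(368589 + 336) = sqrt(368925) = 5*sqrt(14757)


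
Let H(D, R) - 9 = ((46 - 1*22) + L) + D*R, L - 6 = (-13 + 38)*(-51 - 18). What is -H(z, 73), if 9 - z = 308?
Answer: 23513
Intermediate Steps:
L = -1719 (L = 6 + (-13 + 38)*(-51 - 18) = 6 + 25*(-69) = 6 - 1725 = -1719)
z = -299 (z = 9 - 1*308 = 9 - 308 = -299)
H(D, R) = -1686 + D*R (H(D, R) = 9 + (((46 - 1*22) - 1719) + D*R) = 9 + (((46 - 22) - 1719) + D*R) = 9 + ((24 - 1719) + D*R) = 9 + (-1695 + D*R) = -1686 + D*R)
-H(z, 73) = -(-1686 - 299*73) = -(-1686 - 21827) = -1*(-23513) = 23513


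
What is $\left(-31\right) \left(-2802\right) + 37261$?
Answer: $124123$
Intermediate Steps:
$\left(-31\right) \left(-2802\right) + 37261 = 86862 + 37261 = 124123$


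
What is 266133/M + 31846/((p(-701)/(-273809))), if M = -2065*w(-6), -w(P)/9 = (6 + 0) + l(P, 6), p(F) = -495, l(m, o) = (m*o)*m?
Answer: 38070303832927/2161170 ≈ 1.7616e+7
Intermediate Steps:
l(m, o) = o*m²
w(P) = -54 - 54*P² (w(P) = -9*((6 + 0) + 6*P²) = -9*(6 + 6*P²) = -54 - 54*P²)
M = 4125870 (M = -2065*(-54 - 54*(-6)²) = -2065*(-54 - 54*36) = -2065*(-54 - 1944) = -2065*(-1998) = 4125870)
266133/M + 31846/((p(-701)/(-273809))) = 266133/4125870 + 31846/((-495/(-273809))) = 266133*(1/4125870) + 31846/((-495*(-1/273809))) = 12673/196470 + 31846/(495/273809) = 12673/196470 + 31846*(273809/495) = 12673/196470 + 8719721414/495 = 38070303832927/2161170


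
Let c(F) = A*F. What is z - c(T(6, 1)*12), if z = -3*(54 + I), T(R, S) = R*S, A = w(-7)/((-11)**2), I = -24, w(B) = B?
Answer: -10386/121 ≈ -85.835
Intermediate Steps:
A = -7/121 (A = -7/((-11)**2) = -7/121 ≈ -0.057851)
z = -90 (z = -3*(54 - 24) = -3*30 = -90)
c(F) = -7*F/121
z - c(T(6, 1)*12) = -90 - (-7)*(6*1)*12/121 = -90 - (-7)*6*12/121 = -90 - (-7)*72/121 = -90 - 1*(-504/121) = -90 + 504/121 = -10386/121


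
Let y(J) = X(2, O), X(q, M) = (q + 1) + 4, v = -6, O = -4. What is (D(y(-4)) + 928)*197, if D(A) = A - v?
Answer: 185377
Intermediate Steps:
X(q, M) = 5 + q (X(q, M) = (1 + q) + 4 = 5 + q)
y(J) = 7 (y(J) = 5 + 2 = 7)
D(A) = 6 + A (D(A) = A - 1*(-6) = A + 6 = 6 + A)
(D(y(-4)) + 928)*197 = ((6 + 7) + 928)*197 = (13 + 928)*197 = 941*197 = 185377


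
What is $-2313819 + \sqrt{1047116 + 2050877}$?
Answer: $-2313819 + \sqrt{3097993} \approx -2.3121 \cdot 10^{6}$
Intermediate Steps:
$-2313819 + \sqrt{1047116 + 2050877} = -2313819 + \sqrt{3097993}$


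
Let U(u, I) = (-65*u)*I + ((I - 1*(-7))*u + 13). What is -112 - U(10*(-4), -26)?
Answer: 66715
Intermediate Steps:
U(u, I) = 13 + u*(7 + I) - 65*I*u (U(u, I) = -65*I*u + ((I + 7)*u + 13) = -65*I*u + ((7 + I)*u + 13) = -65*I*u + (u*(7 + I) + 13) = -65*I*u + (13 + u*(7 + I)) = 13 + u*(7 + I) - 65*I*u)
-112 - U(10*(-4), -26) = -112 - (13 + 7*(10*(-4)) - 64*(-26)*10*(-4)) = -112 - (13 + 7*(-40) - 64*(-26)*(-40)) = -112 - (13 - 280 - 66560) = -112 - 1*(-66827) = -112 + 66827 = 66715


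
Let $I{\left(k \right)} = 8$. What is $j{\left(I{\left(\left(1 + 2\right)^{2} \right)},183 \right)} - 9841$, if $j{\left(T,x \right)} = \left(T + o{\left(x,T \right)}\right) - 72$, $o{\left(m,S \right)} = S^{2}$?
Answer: $-9841$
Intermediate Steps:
$j{\left(T,x \right)} = -72 + T + T^{2}$ ($j{\left(T,x \right)} = \left(T + T^{2}\right) - 72 = -72 + T + T^{2}$)
$j{\left(I{\left(\left(1 + 2\right)^{2} \right)},183 \right)} - 9841 = \left(-72 + 8 + 8^{2}\right) - 9841 = \left(-72 + 8 + 64\right) - 9841 = 0 - 9841 = -9841$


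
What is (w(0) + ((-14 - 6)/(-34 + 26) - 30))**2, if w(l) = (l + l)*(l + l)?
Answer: 3025/4 ≈ 756.25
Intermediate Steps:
w(l) = 4*l**2 (w(l) = (2*l)*(2*l) = 4*l**2)
(w(0) + ((-14 - 6)/(-34 + 26) - 30))**2 = (4*0**2 + ((-14 - 6)/(-34 + 26) - 30))**2 = (4*0 + (-20/(-8) - 30))**2 = (0 + (-20*(-1/8) - 30))**2 = (0 + (5/2 - 30))**2 = (0 - 55/2)**2 = (-55/2)**2 = 3025/4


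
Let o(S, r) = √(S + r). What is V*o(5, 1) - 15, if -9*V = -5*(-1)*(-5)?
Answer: -15 + 25*√6/9 ≈ -8.1959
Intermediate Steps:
V = 25/9 (V = -(-5*(-1))*(-5)/9 = -5*(-5)/9 = -⅑*(-25) = 25/9 ≈ 2.7778)
V*o(5, 1) - 15 = 25*√(5 + 1)/9 - 15 = 25*√6/9 - 15 = -15 + 25*√6/9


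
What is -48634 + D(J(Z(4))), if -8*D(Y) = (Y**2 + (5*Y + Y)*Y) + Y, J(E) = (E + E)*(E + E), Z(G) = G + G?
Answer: -106010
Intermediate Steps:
Z(G) = 2*G
J(E) = 4*E**2 (J(E) = (2*E)*(2*E) = 4*E**2)
D(Y) = -7*Y**2/8 - Y/8 (D(Y) = -((Y**2 + (5*Y + Y)*Y) + Y)/8 = -((Y**2 + (6*Y)*Y) + Y)/8 = -((Y**2 + 6*Y**2) + Y)/8 = -(7*Y**2 + Y)/8 = -(Y + 7*Y**2)/8 = -7*Y**2/8 - Y/8)
-48634 + D(J(Z(4))) = -48634 - 4*(2*4)**2*(1 + 7*(4*(2*4)**2))/8 = -48634 - 4*8**2*(1 + 7*(4*8**2))/8 = -48634 - 4*64*(1 + 7*(4*64))/8 = -48634 - 1/8*256*(1 + 7*256) = -48634 - 1/8*256*(1 + 1792) = -48634 - 1/8*256*1793 = -48634 - 57376 = -106010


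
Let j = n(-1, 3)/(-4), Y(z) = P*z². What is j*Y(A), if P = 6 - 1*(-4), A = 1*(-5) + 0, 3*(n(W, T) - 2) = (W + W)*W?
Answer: -500/3 ≈ -166.67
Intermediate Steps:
n(W, T) = 2 + 2*W²/3 (n(W, T) = 2 + ((W + W)*W)/3 = 2 + ((2*W)*W)/3 = 2 + (2*W²)/3 = 2 + 2*W²/3)
A = -5 (A = -5 + 0 = -5)
P = 10 (P = 6 + 4 = 10)
Y(z) = 10*z²
j = -⅔ (j = (2 + (⅔)*(-1)²)/(-4) = (2 + (⅔)*1)*(-¼) = (2 + ⅔)*(-¼) = (8/3)*(-¼) = -⅔ ≈ -0.66667)
j*Y(A) = -20*(-5)²/3 = -20*25/3 = -⅔*250 = -500/3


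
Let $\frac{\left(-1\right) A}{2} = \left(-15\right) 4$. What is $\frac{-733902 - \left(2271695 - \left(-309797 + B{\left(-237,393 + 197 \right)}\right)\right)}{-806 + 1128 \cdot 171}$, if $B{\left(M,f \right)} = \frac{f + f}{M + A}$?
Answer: $- \frac{193951139}{11236797} \approx -17.26$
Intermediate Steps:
$A = 120$ ($A = - 2 \left(\left(-15\right) 4\right) = \left(-2\right) \left(-60\right) = 120$)
$B{\left(M,f \right)} = \frac{2 f}{120 + M}$ ($B{\left(M,f \right)} = \frac{f + f}{M + 120} = \frac{2 f}{120 + M}$)
$\frac{-733902 - \left(2271695 - \left(-309797 + B{\left(-237,393 + 197 \right)}\right)\right)}{-806 + 1128 \cdot 171} = \frac{-733902 - \left(2271695 - \left(-309797 + \frac{2 \left(393 + 197\right)}{120 - 237}\right)\right)}{-806 + 1128 \cdot 171} = \frac{-733902 - \left(2271695 - \left(-309797 + 2 \cdot 590 \frac{1}{-117}\right)\right)}{-806 + 192888} = \frac{-733902 - \left(2271695 - \left(-309797 + 2 \cdot 590 \left(- \frac{1}{117}\right)\right)\right)}{192082} = \left(-733902 - \left(2271695 - \left(-309797 - \frac{1180}{117}\right)\right)\right) \frac{1}{192082} = \left(-733902 - \left(2271695 - - \frac{36247429}{117}\right)\right) \frac{1}{192082} = \left(-733902 - \left(2271695 + \frac{36247429}{117}\right)\right) \frac{1}{192082} = \left(-733902 - \frac{302035744}{117}\right) \frac{1}{192082} = \left(- \frac{387902278}{117}\right) \frac{1}{192082} = - \frac{193951139}{11236797}$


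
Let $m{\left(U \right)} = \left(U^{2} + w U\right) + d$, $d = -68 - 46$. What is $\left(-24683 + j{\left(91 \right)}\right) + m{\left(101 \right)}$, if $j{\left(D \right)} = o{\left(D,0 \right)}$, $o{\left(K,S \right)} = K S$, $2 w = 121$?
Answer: $- \frac{16971}{2} \approx -8485.5$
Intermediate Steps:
$w = \frac{121}{2}$ ($w = \frac{1}{2} \cdot 121 = \frac{121}{2} \approx 60.5$)
$j{\left(D \right)} = 0$ ($j{\left(D \right)} = D 0 = 0$)
$d = -114$ ($d = -68 - 46 = -114$)
$m{\left(U \right)} = -114 + U^{2} + \frac{121 U}{2}$ ($m{\left(U \right)} = \left(U^{2} + \frac{121 U}{2}\right) - 114 = -114 + U^{2} + \frac{121 U}{2}$)
$\left(-24683 + j{\left(91 \right)}\right) + m{\left(101 \right)} = \left(-24683 + 0\right) + \left(-114 + 101^{2} + \frac{121}{2} \cdot 101\right) = -24683 + \left(-114 + 10201 + \frac{12221}{2}\right) = -24683 + \frac{32395}{2} = - \frac{16971}{2}$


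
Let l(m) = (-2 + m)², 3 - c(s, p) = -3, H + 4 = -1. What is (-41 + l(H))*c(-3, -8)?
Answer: 48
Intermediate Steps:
H = -5 (H = -4 - 1 = -5)
c(s, p) = 6 (c(s, p) = 3 - 1*(-3) = 3 + 3 = 6)
(-41 + l(H))*c(-3, -8) = (-41 + (-2 - 5)²)*6 = (-41 + (-7)²)*6 = (-41 + 49)*6 = 8*6 = 48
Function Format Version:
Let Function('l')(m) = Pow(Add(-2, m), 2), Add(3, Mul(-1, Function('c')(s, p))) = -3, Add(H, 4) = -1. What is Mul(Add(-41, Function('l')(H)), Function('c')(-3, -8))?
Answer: 48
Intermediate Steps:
H = -5 (H = Add(-4, -1) = -5)
Function('c')(s, p) = 6 (Function('c')(s, p) = Add(3, Mul(-1, -3)) = Add(3, 3) = 6)
Mul(Add(-41, Function('l')(H)), Function('c')(-3, -8)) = Mul(Add(-41, Pow(Add(-2, -5), 2)), 6) = Mul(Add(-41, Pow(-7, 2)), 6) = Mul(Add(-41, 49), 6) = Mul(8, 6) = 48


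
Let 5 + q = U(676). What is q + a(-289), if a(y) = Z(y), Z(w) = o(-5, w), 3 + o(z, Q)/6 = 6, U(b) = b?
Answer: 689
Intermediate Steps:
o(z, Q) = 18 (o(z, Q) = -18 + 6*6 = -18 + 36 = 18)
Z(w) = 18
a(y) = 18
q = 671 (q = -5 + 676 = 671)
q + a(-289) = 671 + 18 = 689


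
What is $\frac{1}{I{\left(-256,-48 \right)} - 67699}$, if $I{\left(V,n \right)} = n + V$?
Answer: $- \frac{1}{68003} \approx -1.4705 \cdot 10^{-5}$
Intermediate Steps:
$I{\left(V,n \right)} = V + n$
$\frac{1}{I{\left(-256,-48 \right)} - 67699} = \frac{1}{\left(-256 - 48\right) - 67699} = \frac{1}{-304 - 67699} = \frac{1}{-68003} = - \frac{1}{68003}$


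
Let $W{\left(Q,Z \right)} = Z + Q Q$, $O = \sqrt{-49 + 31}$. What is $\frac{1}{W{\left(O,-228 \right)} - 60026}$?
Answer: $- \frac{1}{60272} \approx -1.6591 \cdot 10^{-5}$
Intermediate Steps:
$O = 3 i \sqrt{2}$ ($O = \sqrt{-18} = 3 i \sqrt{2} \approx 4.2426 i$)
$W{\left(Q,Z \right)} = Z + Q^{2}$
$\frac{1}{W{\left(O,-228 \right)} - 60026} = \frac{1}{\left(-228 + \left(3 i \sqrt{2}\right)^{2}\right) - 60026} = \frac{1}{\left(-228 - 18\right) - 60026} = \frac{1}{-246 - 60026} = \frac{1}{-60272} = - \frac{1}{60272}$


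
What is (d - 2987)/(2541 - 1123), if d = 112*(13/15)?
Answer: -43349/21270 ≈ -2.0380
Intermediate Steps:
d = 1456/15 (d = 112*(13*(1/15)) = 112*(13/15) = 1456/15 ≈ 97.067)
(d - 2987)/(2541 - 1123) = (1456/15 - 2987)/(2541 - 1123) = -43349/15/1418 = -43349/15*1/1418 = -43349/21270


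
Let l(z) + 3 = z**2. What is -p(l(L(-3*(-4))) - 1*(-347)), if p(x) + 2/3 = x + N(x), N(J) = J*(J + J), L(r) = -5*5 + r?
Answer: -1580551/3 ≈ -5.2685e+5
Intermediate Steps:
L(r) = -25 + r
N(J) = 2*J**2 (N(J) = J*(2*J) = 2*J**2)
l(z) = -3 + z**2
p(x) = -2/3 + x + 2*x**2 (p(x) = -2/3 + (x + 2*x**2) = -2/3 + x + 2*x**2)
-p(l(L(-3*(-4))) - 1*(-347)) = -(-2/3 + ((-3 + (-25 - 3*(-4))**2) - 1*(-347)) + 2*((-3 + (-25 - 3*(-4))**2) - 1*(-347))**2) = -(-2/3 + ((-3 + (-25 + 12)**2) + 347) + 2*((-3 + (-25 + 12)**2) + 347)**2) = -(-2/3 + ((-3 + (-13)**2) + 347) + 2*((-3 + (-13)**2) + 347)**2) = -(-2/3 + ((-3 + 169) + 347) + 2*((-3 + 169) + 347)**2) = -(-2/3 + (166 + 347) + 2*(166 + 347)**2) = -(-2/3 + 513 + 2*513**2) = -(-2/3 + 513 + 2*263169) = -(-2/3 + 513 + 526338) = -1*1580551/3 = -1580551/3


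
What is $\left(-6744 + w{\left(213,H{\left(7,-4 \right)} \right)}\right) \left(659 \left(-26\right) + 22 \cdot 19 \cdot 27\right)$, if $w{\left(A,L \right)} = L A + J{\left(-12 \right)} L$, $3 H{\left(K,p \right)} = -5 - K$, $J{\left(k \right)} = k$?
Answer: $44140704$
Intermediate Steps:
$H{\left(K,p \right)} = - \frac{5}{3} - \frac{K}{3}$ ($H{\left(K,p \right)} = \frac{-5 - K}{3} = - \frac{5}{3} - \frac{K}{3}$)
$w{\left(A,L \right)} = - 12 L + A L$ ($w{\left(A,L \right)} = L A - 12 L = A L - 12 L = - 12 L + A L$)
$\left(-6744 + w{\left(213,H{\left(7,-4 \right)} \right)}\right) \left(659 \left(-26\right) + 22 \cdot 19 \cdot 27\right) = \left(-6744 + \left(- \frac{5}{3} - \frac{7}{3}\right) \left(-12 + 213\right)\right) \left(659 \left(-26\right) + 22 \cdot 19 \cdot 27\right) = \left(-6744 + \left(- \frac{5}{3} - \frac{7}{3}\right) 201\right) \left(-17134 + 418 \cdot 27\right) = \left(-6744 - 804\right) \left(-17134 + 11286\right) = \left(-6744 - 804\right) \left(-5848\right) = \left(-7548\right) \left(-5848\right) = 44140704$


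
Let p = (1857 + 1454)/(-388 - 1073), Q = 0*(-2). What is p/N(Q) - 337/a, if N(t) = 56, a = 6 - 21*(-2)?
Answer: -165065/23376 ≈ -7.0613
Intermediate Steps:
a = 48 (a = 6 + 42 = 48)
Q = 0
p = -3311/1461 (p = 3311/(-1461) = 3311*(-1/1461) = -3311/1461 ≈ -2.2663)
p/N(Q) - 337/a = -3311/1461/56 - 337/48 = -3311/1461*1/56 - 337*1/48 = -473/11688 - 337/48 = -165065/23376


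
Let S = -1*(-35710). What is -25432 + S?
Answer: 10278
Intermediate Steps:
S = 35710
-25432 + S = -25432 + 35710 = 10278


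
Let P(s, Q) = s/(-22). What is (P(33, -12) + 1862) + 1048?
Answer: 5817/2 ≈ 2908.5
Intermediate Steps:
P(s, Q) = -s/22 (P(s, Q) = s*(-1/22) = -s/22)
(P(33, -12) + 1862) + 1048 = (-1/22*33 + 1862) + 1048 = (-3/2 + 1862) + 1048 = 3721/2 + 1048 = 5817/2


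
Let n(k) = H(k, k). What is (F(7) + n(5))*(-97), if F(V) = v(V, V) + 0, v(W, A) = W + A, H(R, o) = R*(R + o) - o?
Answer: -5723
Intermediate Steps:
H(R, o) = -o + R*(R + o)
v(W, A) = A + W
n(k) = -k + 2*k**2 (n(k) = k**2 - k + k*k = k**2 - k + k**2 = -k + 2*k**2)
F(V) = 2*V (F(V) = (V + V) + 0 = 2*V + 0 = 2*V)
(F(7) + n(5))*(-97) = (2*7 + 5*(-1 + 2*5))*(-97) = (14 + 5*(-1 + 10))*(-97) = (14 + 5*9)*(-97) = (14 + 45)*(-97) = 59*(-97) = -5723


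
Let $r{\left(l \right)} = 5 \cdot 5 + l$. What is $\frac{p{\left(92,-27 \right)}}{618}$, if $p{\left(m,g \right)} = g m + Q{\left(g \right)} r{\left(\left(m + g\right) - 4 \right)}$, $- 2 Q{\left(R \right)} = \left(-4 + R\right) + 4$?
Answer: $- \frac{441}{206} \approx -2.1408$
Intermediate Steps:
$Q{\left(R \right)} = - \frac{R}{2}$ ($Q{\left(R \right)} = - \frac{\left(-4 + R\right) + 4}{2} = - \frac{R}{2}$)
$r{\left(l \right)} = 25 + l$
$p{\left(m,g \right)} = g m - \frac{g \left(21 + g + m\right)}{2}$ ($p{\left(m,g \right)} = g m + - \frac{g}{2} \left(25 - \left(4 - g - m\right)\right) = g m + - \frac{g}{2} \left(25 + \left(-4 + g + m\right)\right) = g m + - \frac{g}{2} \left(21 + g + m\right) = g m - \frac{g \left(21 + g + m\right)}{2}$)
$\frac{p{\left(92,-27 \right)}}{618} = \frac{\frac{1}{2} \left(-27\right) \left(-21 + 92 - -27\right)}{618} = \frac{1}{2} \left(-27\right) \left(-21 + 92 + 27\right) \frac{1}{618} = \frac{1}{2} \left(-27\right) 98 \cdot \frac{1}{618} = \left(-1323\right) \frac{1}{618} = - \frac{441}{206}$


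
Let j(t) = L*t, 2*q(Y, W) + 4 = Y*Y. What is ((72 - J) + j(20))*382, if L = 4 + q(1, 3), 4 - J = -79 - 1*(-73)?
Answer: 42784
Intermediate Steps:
q(Y, W) = -2 + Y²/2 (q(Y, W) = -2 + (Y*Y)/2 = -2 + Y²/2)
J = 10 (J = 4 - (-79 - 1*(-73)) = 4 - (-79 + 73) = 4 - 1*(-6) = 4 + 6 = 10)
L = 5/2 (L = 4 + (-2 + (½)*1²) = 4 + (-2 + (½)*1) = 4 + (-2 + ½) = 4 - 3/2 = 5/2 ≈ 2.5000)
j(t) = 5*t/2
((72 - J) + j(20))*382 = ((72 - 1*10) + (5/2)*20)*382 = ((72 - 10) + 50)*382 = (62 + 50)*382 = 112*382 = 42784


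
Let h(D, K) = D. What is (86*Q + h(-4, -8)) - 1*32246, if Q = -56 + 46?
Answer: -33110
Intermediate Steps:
Q = -10
(86*Q + h(-4, -8)) - 1*32246 = (86*(-10) - 4) - 1*32246 = (-860 - 4) - 32246 = -864 - 32246 = -33110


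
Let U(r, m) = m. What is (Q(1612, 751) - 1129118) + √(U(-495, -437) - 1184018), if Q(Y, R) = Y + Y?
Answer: -1125894 + I*√1184455 ≈ -1.1259e+6 + 1088.3*I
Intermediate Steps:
Q(Y, R) = 2*Y
(Q(1612, 751) - 1129118) + √(U(-495, -437) - 1184018) = (2*1612 - 1129118) + √(-437 - 1184018) = (3224 - 1129118) + √(-1184455) = -1125894 + I*√1184455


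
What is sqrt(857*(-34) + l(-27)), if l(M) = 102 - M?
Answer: I*sqrt(29009) ≈ 170.32*I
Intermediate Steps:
sqrt(857*(-34) + l(-27)) = sqrt(857*(-34) + (102 - 1*(-27))) = sqrt(-29138 + (102 + 27)) = sqrt(-29138 + 129) = sqrt(-29009) = I*sqrt(29009)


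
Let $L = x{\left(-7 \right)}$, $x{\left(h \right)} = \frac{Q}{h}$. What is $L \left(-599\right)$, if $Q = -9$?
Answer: $- \frac{5391}{7} \approx -770.14$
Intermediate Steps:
$x{\left(h \right)} = - \frac{9}{h}$
$L = \frac{9}{7}$ ($L = - \frac{9}{-7} = \left(-9\right) \left(- \frac{1}{7}\right) = \frac{9}{7} \approx 1.2857$)
$L \left(-599\right) = \frac{9}{7} \left(-599\right) = - \frac{5391}{7}$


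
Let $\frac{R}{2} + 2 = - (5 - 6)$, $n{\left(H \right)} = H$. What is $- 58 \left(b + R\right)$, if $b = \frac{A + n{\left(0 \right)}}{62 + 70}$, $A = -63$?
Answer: $\frac{3161}{22} \approx 143.68$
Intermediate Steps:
$R = -2$ ($R = -4 + 2 \left(- (5 - 6)\right) = -4 + 2 \left(\left(-1\right) \left(-1\right)\right) = -4 + 2 \cdot 1 = -4 + 2 = -2$)
$b = - \frac{21}{44}$ ($b = \frac{-63 + 0}{62 + 70} = - \frac{63}{132} = \left(-63\right) \frac{1}{132} = - \frac{21}{44} \approx -0.47727$)
$- 58 \left(b + R\right) = - 58 \left(- \frac{21}{44} - 2\right) = \left(-58\right) \left(- \frac{109}{44}\right) = \frac{3161}{22}$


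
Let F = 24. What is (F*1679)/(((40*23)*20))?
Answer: 219/100 ≈ 2.1900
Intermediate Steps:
(F*1679)/(((40*23)*20)) = (24*1679)/(((40*23)*20)) = 40296/((920*20)) = 40296/18400 = 40296*(1/18400) = 219/100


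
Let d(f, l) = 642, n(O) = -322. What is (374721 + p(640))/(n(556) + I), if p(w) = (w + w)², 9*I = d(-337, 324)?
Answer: -6039363/752 ≈ -8031.1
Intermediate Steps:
I = 214/3 (I = (⅑)*642 = 214/3 ≈ 71.333)
p(w) = 4*w² (p(w) = (2*w)² = 4*w²)
(374721 + p(640))/(n(556) + I) = (374721 + 4*640²)/(-322 + 214/3) = (374721 + 4*409600)/(-752/3) = (374721 + 1638400)*(-3/752) = 2013121*(-3/752) = -6039363/752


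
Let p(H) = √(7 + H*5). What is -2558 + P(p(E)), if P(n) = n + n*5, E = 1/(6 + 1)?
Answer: -2558 + 18*√42/7 ≈ -2541.3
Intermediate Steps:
E = ⅐ (E = 1/7 = ⅐ ≈ 0.14286)
p(H) = √(7 + 5*H)
P(n) = 6*n (P(n) = n + 5*n = 6*n)
-2558 + P(p(E)) = -2558 + 6*√(7 + 5*(⅐)) = -2558 + 6*√(7 + 5/7) = -2558 + 6*√(54/7) = -2558 + 6*(3*√42/7) = -2558 + 18*√42/7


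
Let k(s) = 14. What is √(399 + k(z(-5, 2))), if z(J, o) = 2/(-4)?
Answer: √413 ≈ 20.322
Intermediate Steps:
z(J, o) = -½ (z(J, o) = 2*(-¼) = -½)
√(399 + k(z(-5, 2))) = √(399 + 14) = √413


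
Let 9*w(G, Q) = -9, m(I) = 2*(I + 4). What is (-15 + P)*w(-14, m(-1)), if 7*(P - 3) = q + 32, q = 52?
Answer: 0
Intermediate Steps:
m(I) = 8 + 2*I (m(I) = 2*(4 + I) = 8 + 2*I)
w(G, Q) = -1 (w(G, Q) = (⅑)*(-9) = -1)
P = 15 (P = 3 + (52 + 32)/7 = 3 + (⅐)*84 = 3 + 12 = 15)
(-15 + P)*w(-14, m(-1)) = (-15 + 15)*(-1) = 0*(-1) = 0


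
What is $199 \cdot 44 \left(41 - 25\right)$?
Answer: $140096$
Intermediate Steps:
$199 \cdot 44 \left(41 - 25\right) = 8756 \cdot 16 = 140096$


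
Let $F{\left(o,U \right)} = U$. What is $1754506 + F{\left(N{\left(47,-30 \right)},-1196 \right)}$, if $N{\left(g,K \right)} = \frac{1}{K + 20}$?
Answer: $1753310$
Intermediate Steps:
$N{\left(g,K \right)} = \frac{1}{20 + K}$
$1754506 + F{\left(N{\left(47,-30 \right)},-1196 \right)} = 1754506 - 1196 = 1753310$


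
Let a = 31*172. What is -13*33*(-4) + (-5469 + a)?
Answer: 1579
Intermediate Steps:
a = 5332
-13*33*(-4) + (-5469 + a) = -13*33*(-4) + (-5469 + 5332) = -429*(-4) - 137 = 1716 - 137 = 1579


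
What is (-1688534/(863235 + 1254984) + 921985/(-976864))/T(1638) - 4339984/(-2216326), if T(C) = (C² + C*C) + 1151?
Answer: 3442832703356949742906025/1758172587287429307726816 ≈ 1.9582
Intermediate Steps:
T(C) = 1151 + 2*C² (T(C) = (C² + C²) + 1151 = 2*C² + 1151 = 1151 + 2*C²)
(-1688534/(863235 + 1254984) + 921985/(-976864))/T(1638) - 4339984/(-2216326) = (-1688534/(863235 + 1254984) + 921985/(-976864))/(1151 + 2*1638²) - 4339984/(-2216326) = (-1688534/2118219 + 921985*(-1/976864))/(1151 + 2*2683044) - 4339984*(-1/2216326) = (-1688534*1/2118219 - 921985/976864)/(1151 + 5366088) + 2169992/1108163 = (-1688534/2118219 - 921985/976864)/5367239 + 2169992/1108163 = -3602434222091/2069211885216*1/5367239 + 2169992/1108163 = -3602434222091/11105954729594838624 + 2169992/1108163 = 3442832703356949742906025/1758172587287429307726816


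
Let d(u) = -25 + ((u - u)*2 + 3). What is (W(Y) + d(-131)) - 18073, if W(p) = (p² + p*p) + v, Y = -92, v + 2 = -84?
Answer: -1253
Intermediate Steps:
v = -86 (v = -2 - 84 = -86)
W(p) = -86 + 2*p² (W(p) = (p² + p*p) - 86 = (p² + p²) - 86 = 2*p² - 86 = -86 + 2*p²)
d(u) = -22 (d(u) = -25 + (0*2 + 3) = -25 + (0 + 3) = -25 + 3 = -22)
(W(Y) + d(-131)) - 18073 = ((-86 + 2*(-92)²) - 22) - 18073 = ((-86 + 2*8464) - 22) - 18073 = ((-86 + 16928) - 22) - 18073 = (16842 - 22) - 18073 = 16820 - 18073 = -1253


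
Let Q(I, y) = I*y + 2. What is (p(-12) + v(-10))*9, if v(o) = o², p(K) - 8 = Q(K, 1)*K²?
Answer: -11988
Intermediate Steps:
Q(I, y) = 2 + I*y
p(K) = 8 + K²*(2 + K) (p(K) = 8 + (2 + K*1)*K² = 8 + (2 + K)*K² = 8 + K²*(2 + K))
(p(-12) + v(-10))*9 = ((8 + (-12)²*(2 - 12)) + (-10)²)*9 = ((8 + 144*(-10)) + 100)*9 = ((8 - 1440) + 100)*9 = (-1432 + 100)*9 = -1332*9 = -11988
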